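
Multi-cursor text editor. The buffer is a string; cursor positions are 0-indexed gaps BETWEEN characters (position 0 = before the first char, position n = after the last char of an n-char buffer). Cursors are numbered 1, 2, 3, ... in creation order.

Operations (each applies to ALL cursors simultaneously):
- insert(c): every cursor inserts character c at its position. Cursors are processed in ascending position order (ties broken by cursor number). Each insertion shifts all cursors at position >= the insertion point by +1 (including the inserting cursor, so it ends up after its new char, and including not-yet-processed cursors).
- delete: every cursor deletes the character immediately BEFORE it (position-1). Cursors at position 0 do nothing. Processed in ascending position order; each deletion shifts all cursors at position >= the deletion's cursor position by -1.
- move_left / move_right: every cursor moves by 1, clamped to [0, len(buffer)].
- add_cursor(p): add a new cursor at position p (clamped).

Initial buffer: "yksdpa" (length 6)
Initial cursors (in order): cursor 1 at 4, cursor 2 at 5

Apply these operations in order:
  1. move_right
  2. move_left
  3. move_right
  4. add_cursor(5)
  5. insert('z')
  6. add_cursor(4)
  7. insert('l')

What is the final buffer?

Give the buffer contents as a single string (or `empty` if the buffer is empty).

Answer: yksdlpzzllazl

Derivation:
After op 1 (move_right): buffer="yksdpa" (len 6), cursors c1@5 c2@6, authorship ......
After op 2 (move_left): buffer="yksdpa" (len 6), cursors c1@4 c2@5, authorship ......
After op 3 (move_right): buffer="yksdpa" (len 6), cursors c1@5 c2@6, authorship ......
After op 4 (add_cursor(5)): buffer="yksdpa" (len 6), cursors c1@5 c3@5 c2@6, authorship ......
After op 5 (insert('z')): buffer="yksdpzzaz" (len 9), cursors c1@7 c3@7 c2@9, authorship .....13.2
After op 6 (add_cursor(4)): buffer="yksdpzzaz" (len 9), cursors c4@4 c1@7 c3@7 c2@9, authorship .....13.2
After op 7 (insert('l')): buffer="yksdlpzzllazl" (len 13), cursors c4@5 c1@10 c3@10 c2@13, authorship ....4.1313.22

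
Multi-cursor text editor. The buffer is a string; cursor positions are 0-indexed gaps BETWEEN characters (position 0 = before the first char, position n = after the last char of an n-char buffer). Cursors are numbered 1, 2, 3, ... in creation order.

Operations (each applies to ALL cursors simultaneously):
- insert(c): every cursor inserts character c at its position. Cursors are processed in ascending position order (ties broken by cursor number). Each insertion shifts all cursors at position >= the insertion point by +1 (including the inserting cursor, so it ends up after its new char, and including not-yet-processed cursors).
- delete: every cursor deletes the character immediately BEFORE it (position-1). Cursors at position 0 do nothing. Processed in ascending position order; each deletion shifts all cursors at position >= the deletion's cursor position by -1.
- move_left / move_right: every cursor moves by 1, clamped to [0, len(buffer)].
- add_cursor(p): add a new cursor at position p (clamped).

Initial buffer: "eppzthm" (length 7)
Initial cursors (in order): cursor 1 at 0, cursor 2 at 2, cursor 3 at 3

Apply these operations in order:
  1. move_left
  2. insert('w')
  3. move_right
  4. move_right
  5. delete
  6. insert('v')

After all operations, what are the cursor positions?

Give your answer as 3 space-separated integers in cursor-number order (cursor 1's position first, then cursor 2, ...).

After op 1 (move_left): buffer="eppzthm" (len 7), cursors c1@0 c2@1 c3@2, authorship .......
After op 2 (insert('w')): buffer="wewpwpzthm" (len 10), cursors c1@1 c2@3 c3@5, authorship 1.2.3.....
After op 3 (move_right): buffer="wewpwpzthm" (len 10), cursors c1@2 c2@4 c3@6, authorship 1.2.3.....
After op 4 (move_right): buffer="wewpwpzthm" (len 10), cursors c1@3 c2@5 c3@7, authorship 1.2.3.....
After op 5 (delete): buffer="weppthm" (len 7), cursors c1@2 c2@3 c3@4, authorship 1......
After op 6 (insert('v')): buffer="wevpvpvthm" (len 10), cursors c1@3 c2@5 c3@7, authorship 1.1.2.3...

Answer: 3 5 7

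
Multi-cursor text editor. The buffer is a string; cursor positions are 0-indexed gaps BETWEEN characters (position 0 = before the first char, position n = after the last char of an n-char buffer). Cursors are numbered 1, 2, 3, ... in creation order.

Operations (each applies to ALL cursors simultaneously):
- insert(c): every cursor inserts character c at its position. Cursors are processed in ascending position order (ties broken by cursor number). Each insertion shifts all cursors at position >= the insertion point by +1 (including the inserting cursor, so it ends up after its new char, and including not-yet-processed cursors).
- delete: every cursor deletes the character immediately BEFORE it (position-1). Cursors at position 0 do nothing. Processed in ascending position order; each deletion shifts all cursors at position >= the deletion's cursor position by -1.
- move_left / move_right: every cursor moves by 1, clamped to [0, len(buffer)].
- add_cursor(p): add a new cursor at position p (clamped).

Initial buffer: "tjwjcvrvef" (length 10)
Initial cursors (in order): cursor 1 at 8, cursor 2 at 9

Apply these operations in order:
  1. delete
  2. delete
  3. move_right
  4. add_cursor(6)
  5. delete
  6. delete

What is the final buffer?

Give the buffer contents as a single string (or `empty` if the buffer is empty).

Answer: empty

Derivation:
After op 1 (delete): buffer="tjwjcvrf" (len 8), cursors c1@7 c2@7, authorship ........
After op 2 (delete): buffer="tjwjcf" (len 6), cursors c1@5 c2@5, authorship ......
After op 3 (move_right): buffer="tjwjcf" (len 6), cursors c1@6 c2@6, authorship ......
After op 4 (add_cursor(6)): buffer="tjwjcf" (len 6), cursors c1@6 c2@6 c3@6, authorship ......
After op 5 (delete): buffer="tjw" (len 3), cursors c1@3 c2@3 c3@3, authorship ...
After op 6 (delete): buffer="" (len 0), cursors c1@0 c2@0 c3@0, authorship 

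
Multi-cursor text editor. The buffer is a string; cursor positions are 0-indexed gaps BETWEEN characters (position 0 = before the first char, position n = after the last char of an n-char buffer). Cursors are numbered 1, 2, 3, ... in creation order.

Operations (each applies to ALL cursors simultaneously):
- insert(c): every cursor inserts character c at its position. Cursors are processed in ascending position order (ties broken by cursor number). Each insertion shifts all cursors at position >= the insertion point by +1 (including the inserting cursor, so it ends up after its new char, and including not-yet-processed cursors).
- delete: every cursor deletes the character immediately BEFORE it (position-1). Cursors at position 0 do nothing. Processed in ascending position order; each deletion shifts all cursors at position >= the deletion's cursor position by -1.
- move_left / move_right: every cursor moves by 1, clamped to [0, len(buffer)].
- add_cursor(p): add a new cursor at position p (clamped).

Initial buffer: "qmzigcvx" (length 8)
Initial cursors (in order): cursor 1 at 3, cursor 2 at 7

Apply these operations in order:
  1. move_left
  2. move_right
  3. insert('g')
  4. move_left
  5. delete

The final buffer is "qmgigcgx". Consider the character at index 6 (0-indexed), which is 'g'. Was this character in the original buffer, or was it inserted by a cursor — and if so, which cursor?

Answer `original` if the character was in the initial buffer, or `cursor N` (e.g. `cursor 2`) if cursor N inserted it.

After op 1 (move_left): buffer="qmzigcvx" (len 8), cursors c1@2 c2@6, authorship ........
After op 2 (move_right): buffer="qmzigcvx" (len 8), cursors c1@3 c2@7, authorship ........
After op 3 (insert('g')): buffer="qmzgigcvgx" (len 10), cursors c1@4 c2@9, authorship ...1....2.
After op 4 (move_left): buffer="qmzgigcvgx" (len 10), cursors c1@3 c2@8, authorship ...1....2.
After op 5 (delete): buffer="qmgigcgx" (len 8), cursors c1@2 c2@6, authorship ..1...2.
Authorship (.=original, N=cursor N): . . 1 . . . 2 .
Index 6: author = 2

Answer: cursor 2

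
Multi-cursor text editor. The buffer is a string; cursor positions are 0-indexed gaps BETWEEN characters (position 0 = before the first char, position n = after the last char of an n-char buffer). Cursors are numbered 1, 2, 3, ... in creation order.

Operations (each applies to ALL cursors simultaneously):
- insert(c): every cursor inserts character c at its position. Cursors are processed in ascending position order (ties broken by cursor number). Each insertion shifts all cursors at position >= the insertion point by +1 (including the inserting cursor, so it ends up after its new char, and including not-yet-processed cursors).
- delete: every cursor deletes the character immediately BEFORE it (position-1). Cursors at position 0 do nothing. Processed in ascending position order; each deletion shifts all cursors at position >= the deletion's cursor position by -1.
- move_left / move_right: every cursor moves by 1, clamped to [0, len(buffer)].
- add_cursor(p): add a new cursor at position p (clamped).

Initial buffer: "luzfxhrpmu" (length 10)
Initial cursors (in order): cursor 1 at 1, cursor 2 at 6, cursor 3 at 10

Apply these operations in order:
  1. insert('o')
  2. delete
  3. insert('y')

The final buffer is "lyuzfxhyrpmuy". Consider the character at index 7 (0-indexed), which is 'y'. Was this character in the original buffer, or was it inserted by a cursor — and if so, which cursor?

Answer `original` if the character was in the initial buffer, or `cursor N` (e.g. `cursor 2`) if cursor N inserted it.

After op 1 (insert('o')): buffer="louzfxhorpmuo" (len 13), cursors c1@2 c2@8 c3@13, authorship .1.....2....3
After op 2 (delete): buffer="luzfxhrpmu" (len 10), cursors c1@1 c2@6 c3@10, authorship ..........
After op 3 (insert('y')): buffer="lyuzfxhyrpmuy" (len 13), cursors c1@2 c2@8 c3@13, authorship .1.....2....3
Authorship (.=original, N=cursor N): . 1 . . . . . 2 . . . . 3
Index 7: author = 2

Answer: cursor 2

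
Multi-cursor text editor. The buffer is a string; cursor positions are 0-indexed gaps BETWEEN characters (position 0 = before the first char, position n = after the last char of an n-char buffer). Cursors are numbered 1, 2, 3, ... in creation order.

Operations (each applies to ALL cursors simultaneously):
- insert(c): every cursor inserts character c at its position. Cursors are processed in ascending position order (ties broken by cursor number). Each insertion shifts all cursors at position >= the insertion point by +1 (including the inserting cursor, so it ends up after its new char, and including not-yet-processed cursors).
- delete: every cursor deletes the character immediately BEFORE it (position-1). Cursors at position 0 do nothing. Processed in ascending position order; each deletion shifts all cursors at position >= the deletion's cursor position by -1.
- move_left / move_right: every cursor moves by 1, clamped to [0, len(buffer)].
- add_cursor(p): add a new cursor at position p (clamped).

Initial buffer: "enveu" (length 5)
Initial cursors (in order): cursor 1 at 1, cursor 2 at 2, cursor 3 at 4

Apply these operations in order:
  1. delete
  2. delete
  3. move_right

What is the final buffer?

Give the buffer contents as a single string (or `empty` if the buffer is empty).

Answer: u

Derivation:
After op 1 (delete): buffer="vu" (len 2), cursors c1@0 c2@0 c3@1, authorship ..
After op 2 (delete): buffer="u" (len 1), cursors c1@0 c2@0 c3@0, authorship .
After op 3 (move_right): buffer="u" (len 1), cursors c1@1 c2@1 c3@1, authorship .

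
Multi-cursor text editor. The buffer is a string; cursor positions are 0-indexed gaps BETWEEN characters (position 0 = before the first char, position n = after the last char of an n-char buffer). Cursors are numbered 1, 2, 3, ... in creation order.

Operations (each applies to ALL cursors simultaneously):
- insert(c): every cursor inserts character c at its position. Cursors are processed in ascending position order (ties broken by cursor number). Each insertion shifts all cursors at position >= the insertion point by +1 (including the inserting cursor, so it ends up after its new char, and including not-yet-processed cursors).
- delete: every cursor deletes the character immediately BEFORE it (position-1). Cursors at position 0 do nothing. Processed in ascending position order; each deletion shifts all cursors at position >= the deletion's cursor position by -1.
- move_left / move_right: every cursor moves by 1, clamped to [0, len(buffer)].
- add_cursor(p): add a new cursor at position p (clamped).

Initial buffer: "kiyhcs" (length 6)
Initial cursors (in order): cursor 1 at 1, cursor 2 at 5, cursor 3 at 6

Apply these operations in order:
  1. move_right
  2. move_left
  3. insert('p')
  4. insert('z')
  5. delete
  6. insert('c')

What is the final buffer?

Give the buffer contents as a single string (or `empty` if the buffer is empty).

Answer: kpciyhcppccs

Derivation:
After op 1 (move_right): buffer="kiyhcs" (len 6), cursors c1@2 c2@6 c3@6, authorship ......
After op 2 (move_left): buffer="kiyhcs" (len 6), cursors c1@1 c2@5 c3@5, authorship ......
After op 3 (insert('p')): buffer="kpiyhcpps" (len 9), cursors c1@2 c2@8 c3@8, authorship .1....23.
After op 4 (insert('z')): buffer="kpziyhcppzzs" (len 12), cursors c1@3 c2@11 c3@11, authorship .11....2323.
After op 5 (delete): buffer="kpiyhcpps" (len 9), cursors c1@2 c2@8 c3@8, authorship .1....23.
After op 6 (insert('c')): buffer="kpciyhcppccs" (len 12), cursors c1@3 c2@11 c3@11, authorship .11....2323.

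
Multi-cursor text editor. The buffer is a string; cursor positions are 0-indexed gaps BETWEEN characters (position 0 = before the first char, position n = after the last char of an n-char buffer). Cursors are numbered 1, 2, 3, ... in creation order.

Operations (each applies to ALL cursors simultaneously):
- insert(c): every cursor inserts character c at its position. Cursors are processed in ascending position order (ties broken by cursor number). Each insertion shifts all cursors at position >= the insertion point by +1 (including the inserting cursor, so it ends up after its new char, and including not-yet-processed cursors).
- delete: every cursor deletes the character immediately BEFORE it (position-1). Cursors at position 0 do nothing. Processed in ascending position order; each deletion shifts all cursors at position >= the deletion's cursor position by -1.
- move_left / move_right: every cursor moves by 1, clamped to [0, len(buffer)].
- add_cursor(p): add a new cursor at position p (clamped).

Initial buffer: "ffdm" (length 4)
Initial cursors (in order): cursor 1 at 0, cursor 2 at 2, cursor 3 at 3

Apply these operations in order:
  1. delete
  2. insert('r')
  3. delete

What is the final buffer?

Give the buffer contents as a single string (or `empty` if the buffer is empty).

After op 1 (delete): buffer="fm" (len 2), cursors c1@0 c2@1 c3@1, authorship ..
After op 2 (insert('r')): buffer="rfrrm" (len 5), cursors c1@1 c2@4 c3@4, authorship 1.23.
After op 3 (delete): buffer="fm" (len 2), cursors c1@0 c2@1 c3@1, authorship ..

Answer: fm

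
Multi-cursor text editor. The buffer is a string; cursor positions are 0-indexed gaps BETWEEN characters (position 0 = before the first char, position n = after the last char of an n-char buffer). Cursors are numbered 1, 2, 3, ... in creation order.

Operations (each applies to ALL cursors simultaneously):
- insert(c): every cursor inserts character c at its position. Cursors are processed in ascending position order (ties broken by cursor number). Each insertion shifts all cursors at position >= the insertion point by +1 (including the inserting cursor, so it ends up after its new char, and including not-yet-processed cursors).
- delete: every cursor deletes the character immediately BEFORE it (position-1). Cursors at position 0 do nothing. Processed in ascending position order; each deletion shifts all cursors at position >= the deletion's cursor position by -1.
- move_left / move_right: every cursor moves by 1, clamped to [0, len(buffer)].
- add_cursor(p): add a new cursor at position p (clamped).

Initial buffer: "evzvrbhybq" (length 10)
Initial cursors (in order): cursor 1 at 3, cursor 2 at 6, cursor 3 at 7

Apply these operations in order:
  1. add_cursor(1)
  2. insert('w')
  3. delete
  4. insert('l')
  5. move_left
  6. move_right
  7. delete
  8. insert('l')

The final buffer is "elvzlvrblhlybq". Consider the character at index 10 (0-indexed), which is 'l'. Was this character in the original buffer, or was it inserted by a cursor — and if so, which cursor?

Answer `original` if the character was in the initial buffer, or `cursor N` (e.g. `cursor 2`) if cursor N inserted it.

Answer: cursor 3

Derivation:
After op 1 (add_cursor(1)): buffer="evzvrbhybq" (len 10), cursors c4@1 c1@3 c2@6 c3@7, authorship ..........
After op 2 (insert('w')): buffer="ewvzwvrbwhwybq" (len 14), cursors c4@2 c1@5 c2@9 c3@11, authorship .4..1...2.3...
After op 3 (delete): buffer="evzvrbhybq" (len 10), cursors c4@1 c1@3 c2@6 c3@7, authorship ..........
After op 4 (insert('l')): buffer="elvzlvrblhlybq" (len 14), cursors c4@2 c1@5 c2@9 c3@11, authorship .4..1...2.3...
After op 5 (move_left): buffer="elvzlvrblhlybq" (len 14), cursors c4@1 c1@4 c2@8 c3@10, authorship .4..1...2.3...
After op 6 (move_right): buffer="elvzlvrblhlybq" (len 14), cursors c4@2 c1@5 c2@9 c3@11, authorship .4..1...2.3...
After op 7 (delete): buffer="evzvrbhybq" (len 10), cursors c4@1 c1@3 c2@6 c3@7, authorship ..........
After op 8 (insert('l')): buffer="elvzlvrblhlybq" (len 14), cursors c4@2 c1@5 c2@9 c3@11, authorship .4..1...2.3...
Authorship (.=original, N=cursor N): . 4 . . 1 . . . 2 . 3 . . .
Index 10: author = 3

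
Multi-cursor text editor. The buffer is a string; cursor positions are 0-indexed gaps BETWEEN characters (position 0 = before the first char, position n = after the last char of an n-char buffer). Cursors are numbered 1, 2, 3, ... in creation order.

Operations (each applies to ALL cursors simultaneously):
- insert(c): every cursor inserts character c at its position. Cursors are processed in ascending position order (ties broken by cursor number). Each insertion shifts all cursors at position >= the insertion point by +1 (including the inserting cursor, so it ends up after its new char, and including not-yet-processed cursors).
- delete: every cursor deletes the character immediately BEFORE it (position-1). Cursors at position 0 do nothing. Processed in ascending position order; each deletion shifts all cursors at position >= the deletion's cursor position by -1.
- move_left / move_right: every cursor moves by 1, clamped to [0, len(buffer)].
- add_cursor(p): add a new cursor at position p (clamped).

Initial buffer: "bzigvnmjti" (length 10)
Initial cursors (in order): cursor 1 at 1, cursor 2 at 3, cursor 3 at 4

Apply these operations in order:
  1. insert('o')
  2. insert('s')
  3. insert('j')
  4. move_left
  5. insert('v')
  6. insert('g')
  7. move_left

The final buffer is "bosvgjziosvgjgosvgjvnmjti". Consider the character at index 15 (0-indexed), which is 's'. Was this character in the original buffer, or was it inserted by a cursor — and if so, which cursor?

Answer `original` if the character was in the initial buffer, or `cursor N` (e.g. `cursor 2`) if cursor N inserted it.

After op 1 (insert('o')): buffer="boziogovnmjti" (len 13), cursors c1@2 c2@5 c3@7, authorship .1..2.3......
After op 2 (insert('s')): buffer="bosziosgosvnmjti" (len 16), cursors c1@3 c2@7 c3@10, authorship .11..22.33......
After op 3 (insert('j')): buffer="bosjziosjgosjvnmjti" (len 19), cursors c1@4 c2@9 c3@13, authorship .111..222.333......
After op 4 (move_left): buffer="bosjziosjgosjvnmjti" (len 19), cursors c1@3 c2@8 c3@12, authorship .111..222.333......
After op 5 (insert('v')): buffer="bosvjziosvjgosvjvnmjti" (len 22), cursors c1@4 c2@10 c3@15, authorship .1111..2222.3333......
After op 6 (insert('g')): buffer="bosvgjziosvgjgosvgjvnmjti" (len 25), cursors c1@5 c2@12 c3@18, authorship .11111..22222.33333......
After op 7 (move_left): buffer="bosvgjziosvgjgosvgjvnmjti" (len 25), cursors c1@4 c2@11 c3@17, authorship .11111..22222.33333......
Authorship (.=original, N=cursor N): . 1 1 1 1 1 . . 2 2 2 2 2 . 3 3 3 3 3 . . . . . .
Index 15: author = 3

Answer: cursor 3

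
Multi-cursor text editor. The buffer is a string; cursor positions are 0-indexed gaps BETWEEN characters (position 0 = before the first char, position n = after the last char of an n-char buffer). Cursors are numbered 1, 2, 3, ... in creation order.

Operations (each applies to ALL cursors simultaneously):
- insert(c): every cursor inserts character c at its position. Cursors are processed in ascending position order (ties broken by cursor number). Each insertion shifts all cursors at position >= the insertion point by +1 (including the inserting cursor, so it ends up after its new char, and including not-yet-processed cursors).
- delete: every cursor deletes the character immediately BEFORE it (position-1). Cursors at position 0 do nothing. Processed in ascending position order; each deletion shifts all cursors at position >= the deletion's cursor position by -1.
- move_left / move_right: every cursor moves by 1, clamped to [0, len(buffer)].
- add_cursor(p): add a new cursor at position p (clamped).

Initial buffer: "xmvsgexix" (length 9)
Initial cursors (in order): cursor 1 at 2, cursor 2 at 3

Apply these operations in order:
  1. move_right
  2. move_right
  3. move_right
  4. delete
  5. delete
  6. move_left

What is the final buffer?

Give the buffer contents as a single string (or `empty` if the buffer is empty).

Answer: xmxix

Derivation:
After op 1 (move_right): buffer="xmvsgexix" (len 9), cursors c1@3 c2@4, authorship .........
After op 2 (move_right): buffer="xmvsgexix" (len 9), cursors c1@4 c2@5, authorship .........
After op 3 (move_right): buffer="xmvsgexix" (len 9), cursors c1@5 c2@6, authorship .........
After op 4 (delete): buffer="xmvsxix" (len 7), cursors c1@4 c2@4, authorship .......
After op 5 (delete): buffer="xmxix" (len 5), cursors c1@2 c2@2, authorship .....
After op 6 (move_left): buffer="xmxix" (len 5), cursors c1@1 c2@1, authorship .....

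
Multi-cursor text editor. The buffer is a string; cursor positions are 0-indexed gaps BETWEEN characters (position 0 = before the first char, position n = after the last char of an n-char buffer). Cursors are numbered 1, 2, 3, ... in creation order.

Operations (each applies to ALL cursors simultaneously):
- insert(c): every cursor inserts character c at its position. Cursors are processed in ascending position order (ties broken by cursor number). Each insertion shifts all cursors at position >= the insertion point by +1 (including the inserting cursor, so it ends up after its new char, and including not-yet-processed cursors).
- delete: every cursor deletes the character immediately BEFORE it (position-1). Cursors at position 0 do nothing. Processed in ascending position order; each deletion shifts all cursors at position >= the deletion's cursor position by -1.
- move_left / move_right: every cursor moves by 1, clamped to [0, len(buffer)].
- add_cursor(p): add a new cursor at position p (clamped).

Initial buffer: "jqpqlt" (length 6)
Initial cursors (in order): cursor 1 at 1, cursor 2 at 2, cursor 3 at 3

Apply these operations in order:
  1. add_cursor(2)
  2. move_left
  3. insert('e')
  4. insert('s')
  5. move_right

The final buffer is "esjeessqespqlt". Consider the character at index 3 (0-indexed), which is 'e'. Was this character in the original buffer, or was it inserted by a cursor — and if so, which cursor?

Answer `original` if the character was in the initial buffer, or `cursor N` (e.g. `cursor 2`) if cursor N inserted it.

After op 1 (add_cursor(2)): buffer="jqpqlt" (len 6), cursors c1@1 c2@2 c4@2 c3@3, authorship ......
After op 2 (move_left): buffer="jqpqlt" (len 6), cursors c1@0 c2@1 c4@1 c3@2, authorship ......
After op 3 (insert('e')): buffer="ejeeqepqlt" (len 10), cursors c1@1 c2@4 c4@4 c3@6, authorship 1.24.3....
After op 4 (insert('s')): buffer="esjeessqespqlt" (len 14), cursors c1@2 c2@7 c4@7 c3@10, authorship 11.2424.33....
After op 5 (move_right): buffer="esjeessqespqlt" (len 14), cursors c1@3 c2@8 c4@8 c3@11, authorship 11.2424.33....
Authorship (.=original, N=cursor N): 1 1 . 2 4 2 4 . 3 3 . . . .
Index 3: author = 2

Answer: cursor 2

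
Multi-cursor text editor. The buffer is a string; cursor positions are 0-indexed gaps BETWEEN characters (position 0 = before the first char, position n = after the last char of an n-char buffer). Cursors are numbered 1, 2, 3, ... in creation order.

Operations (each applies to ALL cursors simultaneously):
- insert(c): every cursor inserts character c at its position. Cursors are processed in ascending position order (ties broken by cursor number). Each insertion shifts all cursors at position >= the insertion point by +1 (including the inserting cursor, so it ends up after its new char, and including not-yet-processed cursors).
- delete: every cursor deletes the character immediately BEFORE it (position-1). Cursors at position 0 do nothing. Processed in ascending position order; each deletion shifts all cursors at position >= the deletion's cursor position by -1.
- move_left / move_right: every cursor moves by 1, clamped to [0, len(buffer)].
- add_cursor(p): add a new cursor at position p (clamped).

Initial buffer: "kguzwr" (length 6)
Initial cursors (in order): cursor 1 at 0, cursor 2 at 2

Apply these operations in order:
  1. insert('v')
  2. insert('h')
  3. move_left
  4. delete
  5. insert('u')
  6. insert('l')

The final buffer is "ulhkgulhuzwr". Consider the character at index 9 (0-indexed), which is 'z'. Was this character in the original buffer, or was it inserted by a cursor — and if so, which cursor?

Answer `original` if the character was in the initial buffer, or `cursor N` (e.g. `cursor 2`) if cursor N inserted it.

Answer: original

Derivation:
After op 1 (insert('v')): buffer="vkgvuzwr" (len 8), cursors c1@1 c2@4, authorship 1..2....
After op 2 (insert('h')): buffer="vhkgvhuzwr" (len 10), cursors c1@2 c2@6, authorship 11..22....
After op 3 (move_left): buffer="vhkgvhuzwr" (len 10), cursors c1@1 c2@5, authorship 11..22....
After op 4 (delete): buffer="hkghuzwr" (len 8), cursors c1@0 c2@3, authorship 1..2....
After op 5 (insert('u')): buffer="uhkguhuzwr" (len 10), cursors c1@1 c2@5, authorship 11..22....
After op 6 (insert('l')): buffer="ulhkgulhuzwr" (len 12), cursors c1@2 c2@7, authorship 111..222....
Authorship (.=original, N=cursor N): 1 1 1 . . 2 2 2 . . . .
Index 9: author = original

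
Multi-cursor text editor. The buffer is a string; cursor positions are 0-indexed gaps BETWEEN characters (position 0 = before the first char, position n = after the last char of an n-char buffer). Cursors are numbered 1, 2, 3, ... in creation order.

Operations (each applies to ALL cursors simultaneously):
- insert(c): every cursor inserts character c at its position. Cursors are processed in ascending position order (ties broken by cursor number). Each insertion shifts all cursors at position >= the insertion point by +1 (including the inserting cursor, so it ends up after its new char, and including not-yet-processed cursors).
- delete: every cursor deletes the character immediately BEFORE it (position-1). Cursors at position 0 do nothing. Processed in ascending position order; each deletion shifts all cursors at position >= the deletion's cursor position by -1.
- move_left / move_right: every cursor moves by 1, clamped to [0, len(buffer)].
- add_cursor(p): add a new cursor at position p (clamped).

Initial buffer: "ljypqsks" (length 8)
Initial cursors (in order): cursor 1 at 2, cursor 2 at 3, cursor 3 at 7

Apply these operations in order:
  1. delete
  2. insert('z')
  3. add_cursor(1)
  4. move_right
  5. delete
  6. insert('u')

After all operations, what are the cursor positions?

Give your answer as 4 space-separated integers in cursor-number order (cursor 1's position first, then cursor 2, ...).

Answer: 4 4 8 4

Derivation:
After op 1 (delete): buffer="lpqss" (len 5), cursors c1@1 c2@1 c3@4, authorship .....
After op 2 (insert('z')): buffer="lzzpqszs" (len 8), cursors c1@3 c2@3 c3@7, authorship .12...3.
After op 3 (add_cursor(1)): buffer="lzzpqszs" (len 8), cursors c4@1 c1@3 c2@3 c3@7, authorship .12...3.
After op 4 (move_right): buffer="lzzpqszs" (len 8), cursors c4@2 c1@4 c2@4 c3@8, authorship .12...3.
After op 5 (delete): buffer="lqsz" (len 4), cursors c1@1 c2@1 c4@1 c3@4, authorship ...3
After op 6 (insert('u')): buffer="luuuqszu" (len 8), cursors c1@4 c2@4 c4@4 c3@8, authorship .124..33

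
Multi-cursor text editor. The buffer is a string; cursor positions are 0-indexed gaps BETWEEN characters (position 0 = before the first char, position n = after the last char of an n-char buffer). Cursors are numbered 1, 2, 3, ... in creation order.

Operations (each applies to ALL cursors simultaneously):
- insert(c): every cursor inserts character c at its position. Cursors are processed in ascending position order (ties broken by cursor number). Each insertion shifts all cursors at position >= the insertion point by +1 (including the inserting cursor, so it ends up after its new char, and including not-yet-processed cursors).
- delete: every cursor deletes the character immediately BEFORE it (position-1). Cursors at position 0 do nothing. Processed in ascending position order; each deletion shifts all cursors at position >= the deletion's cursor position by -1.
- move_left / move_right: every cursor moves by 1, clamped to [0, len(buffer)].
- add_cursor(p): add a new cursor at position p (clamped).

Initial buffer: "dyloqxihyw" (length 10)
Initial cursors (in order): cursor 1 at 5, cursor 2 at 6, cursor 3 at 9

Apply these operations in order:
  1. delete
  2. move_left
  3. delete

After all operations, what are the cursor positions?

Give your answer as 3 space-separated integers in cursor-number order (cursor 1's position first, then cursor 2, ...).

Answer: 1 1 2

Derivation:
After op 1 (delete): buffer="dyloihw" (len 7), cursors c1@4 c2@4 c3@6, authorship .......
After op 2 (move_left): buffer="dyloihw" (len 7), cursors c1@3 c2@3 c3@5, authorship .......
After op 3 (delete): buffer="dohw" (len 4), cursors c1@1 c2@1 c3@2, authorship ....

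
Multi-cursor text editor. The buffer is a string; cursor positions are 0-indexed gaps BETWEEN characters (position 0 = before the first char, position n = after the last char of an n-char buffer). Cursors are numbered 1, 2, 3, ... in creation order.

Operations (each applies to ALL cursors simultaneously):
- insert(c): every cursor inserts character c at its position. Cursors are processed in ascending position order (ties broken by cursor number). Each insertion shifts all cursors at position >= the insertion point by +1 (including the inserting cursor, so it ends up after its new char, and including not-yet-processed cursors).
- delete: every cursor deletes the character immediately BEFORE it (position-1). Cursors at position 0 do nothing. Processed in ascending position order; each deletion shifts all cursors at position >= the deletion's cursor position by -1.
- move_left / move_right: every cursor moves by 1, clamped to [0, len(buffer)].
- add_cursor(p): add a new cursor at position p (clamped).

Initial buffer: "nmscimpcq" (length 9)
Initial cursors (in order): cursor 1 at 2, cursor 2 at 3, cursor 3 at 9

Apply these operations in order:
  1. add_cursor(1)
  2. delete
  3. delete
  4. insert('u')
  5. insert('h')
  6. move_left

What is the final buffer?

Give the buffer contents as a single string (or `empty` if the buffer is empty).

After op 1 (add_cursor(1)): buffer="nmscimpcq" (len 9), cursors c4@1 c1@2 c2@3 c3@9, authorship .........
After op 2 (delete): buffer="cimpc" (len 5), cursors c1@0 c2@0 c4@0 c3@5, authorship .....
After op 3 (delete): buffer="cimp" (len 4), cursors c1@0 c2@0 c4@0 c3@4, authorship ....
After op 4 (insert('u')): buffer="uuucimpu" (len 8), cursors c1@3 c2@3 c4@3 c3@8, authorship 124....3
After op 5 (insert('h')): buffer="uuuhhhcimpuh" (len 12), cursors c1@6 c2@6 c4@6 c3@12, authorship 124124....33
After op 6 (move_left): buffer="uuuhhhcimpuh" (len 12), cursors c1@5 c2@5 c4@5 c3@11, authorship 124124....33

Answer: uuuhhhcimpuh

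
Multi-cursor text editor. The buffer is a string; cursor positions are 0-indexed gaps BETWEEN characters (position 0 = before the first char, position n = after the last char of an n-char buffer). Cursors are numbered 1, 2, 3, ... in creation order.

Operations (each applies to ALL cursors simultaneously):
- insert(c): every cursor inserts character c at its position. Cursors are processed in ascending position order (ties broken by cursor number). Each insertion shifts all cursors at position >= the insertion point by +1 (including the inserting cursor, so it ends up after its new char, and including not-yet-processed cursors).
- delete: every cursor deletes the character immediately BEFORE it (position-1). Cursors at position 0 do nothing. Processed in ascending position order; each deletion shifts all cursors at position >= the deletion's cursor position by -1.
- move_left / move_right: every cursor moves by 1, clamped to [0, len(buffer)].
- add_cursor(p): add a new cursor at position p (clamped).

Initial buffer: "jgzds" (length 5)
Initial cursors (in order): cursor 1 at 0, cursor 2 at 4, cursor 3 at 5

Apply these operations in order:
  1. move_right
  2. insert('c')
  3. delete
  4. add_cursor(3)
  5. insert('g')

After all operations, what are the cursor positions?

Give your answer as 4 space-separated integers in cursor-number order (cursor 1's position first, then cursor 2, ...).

After op 1 (move_right): buffer="jgzds" (len 5), cursors c1@1 c2@5 c3@5, authorship .....
After op 2 (insert('c')): buffer="jcgzdscc" (len 8), cursors c1@2 c2@8 c3@8, authorship .1....23
After op 3 (delete): buffer="jgzds" (len 5), cursors c1@1 c2@5 c3@5, authorship .....
After op 4 (add_cursor(3)): buffer="jgzds" (len 5), cursors c1@1 c4@3 c2@5 c3@5, authorship .....
After op 5 (insert('g')): buffer="jggzgdsgg" (len 9), cursors c1@2 c4@5 c2@9 c3@9, authorship .1..4..23

Answer: 2 9 9 5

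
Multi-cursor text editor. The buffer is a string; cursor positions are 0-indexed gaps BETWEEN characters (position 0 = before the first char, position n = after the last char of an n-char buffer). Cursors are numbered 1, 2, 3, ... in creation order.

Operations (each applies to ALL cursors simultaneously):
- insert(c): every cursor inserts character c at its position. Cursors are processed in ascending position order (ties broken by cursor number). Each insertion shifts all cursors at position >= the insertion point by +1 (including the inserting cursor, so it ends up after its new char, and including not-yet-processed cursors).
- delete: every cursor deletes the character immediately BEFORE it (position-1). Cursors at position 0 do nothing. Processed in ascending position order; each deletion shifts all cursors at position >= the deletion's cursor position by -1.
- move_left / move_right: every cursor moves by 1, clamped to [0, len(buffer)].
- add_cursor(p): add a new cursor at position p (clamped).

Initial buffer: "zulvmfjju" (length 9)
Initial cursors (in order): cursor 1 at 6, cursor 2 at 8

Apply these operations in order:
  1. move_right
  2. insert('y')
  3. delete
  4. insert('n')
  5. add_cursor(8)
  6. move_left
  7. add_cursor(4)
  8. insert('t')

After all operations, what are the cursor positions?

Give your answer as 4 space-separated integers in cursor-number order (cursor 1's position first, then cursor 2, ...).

After op 1 (move_right): buffer="zulvmfjju" (len 9), cursors c1@7 c2@9, authorship .........
After op 2 (insert('y')): buffer="zulvmfjyjuy" (len 11), cursors c1@8 c2@11, authorship .......1..2
After op 3 (delete): buffer="zulvmfjju" (len 9), cursors c1@7 c2@9, authorship .........
After op 4 (insert('n')): buffer="zulvmfjnjun" (len 11), cursors c1@8 c2@11, authorship .......1..2
After op 5 (add_cursor(8)): buffer="zulvmfjnjun" (len 11), cursors c1@8 c3@8 c2@11, authorship .......1..2
After op 6 (move_left): buffer="zulvmfjnjun" (len 11), cursors c1@7 c3@7 c2@10, authorship .......1..2
After op 7 (add_cursor(4)): buffer="zulvmfjnjun" (len 11), cursors c4@4 c1@7 c3@7 c2@10, authorship .......1..2
After op 8 (insert('t')): buffer="zulvtmfjttnjutn" (len 15), cursors c4@5 c1@10 c3@10 c2@14, authorship ....4...131..22

Answer: 10 14 10 5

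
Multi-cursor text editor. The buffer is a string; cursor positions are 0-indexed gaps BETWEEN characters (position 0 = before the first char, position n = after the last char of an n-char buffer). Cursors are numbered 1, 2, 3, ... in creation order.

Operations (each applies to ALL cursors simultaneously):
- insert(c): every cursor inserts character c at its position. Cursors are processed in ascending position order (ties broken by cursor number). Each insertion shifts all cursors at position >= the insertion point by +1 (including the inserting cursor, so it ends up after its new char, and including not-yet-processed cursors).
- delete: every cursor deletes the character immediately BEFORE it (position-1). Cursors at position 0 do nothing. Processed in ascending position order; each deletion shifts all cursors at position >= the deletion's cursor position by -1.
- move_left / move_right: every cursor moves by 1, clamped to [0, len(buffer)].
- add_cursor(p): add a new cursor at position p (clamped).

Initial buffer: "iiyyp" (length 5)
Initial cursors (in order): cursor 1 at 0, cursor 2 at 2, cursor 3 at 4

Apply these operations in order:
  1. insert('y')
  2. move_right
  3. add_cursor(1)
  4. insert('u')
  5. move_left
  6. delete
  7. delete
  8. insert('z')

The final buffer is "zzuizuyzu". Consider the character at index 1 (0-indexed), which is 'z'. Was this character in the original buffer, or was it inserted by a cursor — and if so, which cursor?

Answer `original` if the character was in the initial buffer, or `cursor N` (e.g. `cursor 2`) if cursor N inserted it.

After op 1 (insert('y')): buffer="yiiyyyyp" (len 8), cursors c1@1 c2@4 c3@7, authorship 1..2..3.
After op 2 (move_right): buffer="yiiyyyyp" (len 8), cursors c1@2 c2@5 c3@8, authorship 1..2..3.
After op 3 (add_cursor(1)): buffer="yiiyyyyp" (len 8), cursors c4@1 c1@2 c2@5 c3@8, authorship 1..2..3.
After op 4 (insert('u')): buffer="yuiuiyyuyypu" (len 12), cursors c4@2 c1@4 c2@8 c3@12, authorship 14.1.2.2.3.3
After op 5 (move_left): buffer="yuiuiyyuyypu" (len 12), cursors c4@1 c1@3 c2@7 c3@11, authorship 14.1.2.2.3.3
After op 6 (delete): buffer="uuiyuyyu" (len 8), cursors c4@0 c1@1 c2@4 c3@7, authorship 41.22.33
After op 7 (delete): buffer="uiuyu" (len 5), cursors c1@0 c4@0 c2@2 c3@4, authorship 1.2.3
After op 8 (insert('z')): buffer="zzuizuyzu" (len 9), cursors c1@2 c4@2 c2@5 c3@8, authorship 141.22.33
Authorship (.=original, N=cursor N): 1 4 1 . 2 2 . 3 3
Index 1: author = 4

Answer: cursor 4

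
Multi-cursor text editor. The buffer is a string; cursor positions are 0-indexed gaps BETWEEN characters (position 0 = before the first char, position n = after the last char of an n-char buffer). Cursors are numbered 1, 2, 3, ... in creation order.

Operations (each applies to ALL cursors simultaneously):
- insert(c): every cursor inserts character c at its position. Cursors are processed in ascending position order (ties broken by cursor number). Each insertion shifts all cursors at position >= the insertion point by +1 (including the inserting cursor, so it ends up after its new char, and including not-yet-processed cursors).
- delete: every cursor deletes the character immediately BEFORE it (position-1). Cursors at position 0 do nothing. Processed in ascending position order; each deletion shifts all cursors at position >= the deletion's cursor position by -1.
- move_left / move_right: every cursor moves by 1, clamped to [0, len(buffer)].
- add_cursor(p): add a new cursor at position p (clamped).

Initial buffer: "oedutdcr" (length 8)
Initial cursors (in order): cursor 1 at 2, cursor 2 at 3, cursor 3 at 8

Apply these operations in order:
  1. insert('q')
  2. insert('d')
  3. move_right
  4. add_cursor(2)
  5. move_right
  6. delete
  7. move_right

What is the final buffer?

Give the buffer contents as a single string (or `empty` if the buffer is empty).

After op 1 (insert('q')): buffer="oeqdqutdcrq" (len 11), cursors c1@3 c2@5 c3@11, authorship ..1.2.....3
After op 2 (insert('d')): buffer="oeqddqdutdcrqd" (len 14), cursors c1@4 c2@7 c3@14, authorship ..11.22.....33
After op 3 (move_right): buffer="oeqddqdutdcrqd" (len 14), cursors c1@5 c2@8 c3@14, authorship ..11.22.....33
After op 4 (add_cursor(2)): buffer="oeqddqdutdcrqd" (len 14), cursors c4@2 c1@5 c2@8 c3@14, authorship ..11.22.....33
After op 5 (move_right): buffer="oeqddqdutdcrqd" (len 14), cursors c4@3 c1@6 c2@9 c3@14, authorship ..11.22.....33
After op 6 (delete): buffer="oedddudcrq" (len 10), cursors c4@2 c1@4 c2@6 c3@10, authorship ..1.2....3
After op 7 (move_right): buffer="oedddudcrq" (len 10), cursors c4@3 c1@5 c2@7 c3@10, authorship ..1.2....3

Answer: oedddudcrq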